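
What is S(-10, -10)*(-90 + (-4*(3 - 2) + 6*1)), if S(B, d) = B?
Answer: 880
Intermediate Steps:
S(-10, -10)*(-90 + (-4*(3 - 2) + 6*1)) = -10*(-90 + (-4*(3 - 2) + 6*1)) = -10*(-90 + (-4*1 + 6)) = -10*(-90 + (-4 + 6)) = -10*(-90 + 2) = -10*(-88) = 880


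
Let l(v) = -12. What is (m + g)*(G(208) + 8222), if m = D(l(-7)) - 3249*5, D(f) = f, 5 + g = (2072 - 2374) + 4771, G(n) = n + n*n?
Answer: -609627342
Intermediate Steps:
G(n) = n + n**2
g = 4464 (g = -5 + ((2072 - 2374) + 4771) = -5 + (-302 + 4771) = -5 + 4469 = 4464)
m = -16257 (m = -12 - 3249*5 = -12 - 16245 = -16257)
(m + g)*(G(208) + 8222) = (-16257 + 4464)*(208*(1 + 208) + 8222) = -11793*(208*209 + 8222) = -11793*(43472 + 8222) = -11793*51694 = -609627342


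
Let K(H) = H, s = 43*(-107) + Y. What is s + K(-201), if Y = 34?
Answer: -4768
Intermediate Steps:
s = -4567 (s = 43*(-107) + 34 = -4601 + 34 = -4567)
s + K(-201) = -4567 - 201 = -4768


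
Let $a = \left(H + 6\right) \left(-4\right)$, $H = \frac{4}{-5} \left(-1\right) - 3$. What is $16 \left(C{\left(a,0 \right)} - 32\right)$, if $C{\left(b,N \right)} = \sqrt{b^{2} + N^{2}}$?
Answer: $- \frac{1344}{5} \approx -268.8$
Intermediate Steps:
$H = - \frac{11}{5}$ ($H = 4 \left(- \frac{1}{5}\right) \left(-1\right) - 3 = \left(- \frac{4}{5}\right) \left(-1\right) - 3 = \frac{4}{5} - 3 = - \frac{11}{5} \approx -2.2$)
$a = - \frac{76}{5}$ ($a = \left(- \frac{11}{5} + 6\right) \left(-4\right) = \frac{19}{5} \left(-4\right) = - \frac{76}{5} \approx -15.2$)
$C{\left(b,N \right)} = \sqrt{N^{2} + b^{2}}$
$16 \left(C{\left(a,0 \right)} - 32\right) = 16 \left(\sqrt{0^{2} + \left(- \frac{76}{5}\right)^{2}} - 32\right) = 16 \left(\sqrt{0 + \frac{5776}{25}} - 32\right) = 16 \left(\sqrt{\frac{5776}{25}} - 32\right) = 16 \left(\frac{76}{5} - 32\right) = 16 \left(- \frac{84}{5}\right) = - \frac{1344}{5}$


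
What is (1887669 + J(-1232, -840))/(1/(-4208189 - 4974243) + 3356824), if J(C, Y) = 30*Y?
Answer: 17101994944608/30823808115967 ≈ 0.55483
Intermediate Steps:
(1887669 + J(-1232, -840))/(1/(-4208189 - 4974243) + 3356824) = (1887669 + 30*(-840))/(1/(-4208189 - 4974243) + 3356824) = (1887669 - 25200)/(1/(-9182432) + 3356824) = 1862469/(-1/9182432 + 3356824) = 1862469/(30823808115967/9182432) = 1862469*(9182432/30823808115967) = 17101994944608/30823808115967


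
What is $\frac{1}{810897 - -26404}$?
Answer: $\frac{1}{837301} \approx 1.1943 \cdot 10^{-6}$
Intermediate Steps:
$\frac{1}{810897 - -26404} = \frac{1}{810897 + 26404} = \frac{1}{837301}$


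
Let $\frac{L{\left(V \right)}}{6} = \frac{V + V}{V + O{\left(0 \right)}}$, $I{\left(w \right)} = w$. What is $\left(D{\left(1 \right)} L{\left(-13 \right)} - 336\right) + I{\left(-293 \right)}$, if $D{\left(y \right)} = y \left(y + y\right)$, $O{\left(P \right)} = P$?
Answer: $-605$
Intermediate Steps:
$D{\left(y \right)} = 2 y^{2}$ ($D{\left(y \right)} = y 2 y = 2 y^{2}$)
$L{\left(V \right)} = 12$ ($L{\left(V \right)} = 6 \frac{V + V}{V + 0} = 6 \frac{2 V}{V} = 6 \cdot 2 = 12$)
$\left(D{\left(1 \right)} L{\left(-13 \right)} - 336\right) + I{\left(-293 \right)} = \left(2 \cdot 1^{2} \cdot 12 - 336\right) - 293 = \left(2 \cdot 1 \cdot 12 - 336\right) - 293 = \left(2 \cdot 12 - 336\right) - 293 = \left(24 - 336\right) - 293 = -312 - 293 = -605$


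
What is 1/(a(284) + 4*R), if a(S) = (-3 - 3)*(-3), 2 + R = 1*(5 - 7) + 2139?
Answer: 1/8558 ≈ 0.00011685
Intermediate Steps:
R = 2135 (R = -2 + (1*(5 - 7) + 2139) = -2 + (1*(-2) + 2139) = -2 + (-2 + 2139) = -2 + 2137 = 2135)
a(S) = 18 (a(S) = -6*(-3) = 18)
1/(a(284) + 4*R) = 1/(18 + 4*2135) = 1/(18 + 8540) = 1/8558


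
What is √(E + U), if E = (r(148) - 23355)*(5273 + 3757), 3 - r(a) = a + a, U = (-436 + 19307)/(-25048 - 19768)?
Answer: I*√26805775016144711/11204 ≈ 14613.0*I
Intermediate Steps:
U = -18871/44816 (U = 18871/(-44816) = 18871*(-1/44816) = -18871/44816 ≈ -0.42108)
r(a) = 3 - 2*a (r(a) = 3 - (a + a) = 3 - 2*a)
E = -213541440 (E = ((3 - 2*148) - 23355)*(5273 + 3757) = ((3 - 296) - 23355)*9030 = (-293 - 23355)*9030 = -23648*9030 = -213541440)
√(E + U) = √(-213541440 - 18871/44816) = √(-9570073193911/44816) = I*√26805775016144711/11204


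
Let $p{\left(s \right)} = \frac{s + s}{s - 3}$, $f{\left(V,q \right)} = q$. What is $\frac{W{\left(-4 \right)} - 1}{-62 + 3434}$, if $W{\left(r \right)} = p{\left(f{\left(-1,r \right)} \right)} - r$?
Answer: $\frac{29}{23604} \approx 0.0012286$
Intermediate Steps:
$p{\left(s \right)} = \frac{2 s}{-3 + s}$
$W{\left(r \right)} = - r + \frac{2 r}{-3 + r}$ ($W{\left(r \right)} = \frac{2 r}{-3 + r} - r = - r + \frac{2 r}{-3 + r}$)
$\frac{W{\left(-4 \right)} - 1}{-62 + 3434} = \frac{- \frac{4 \left(5 - -4\right)}{-3 - 4} - 1}{-62 + 3434} = \frac{- \frac{4 \left(5 + 4\right)}{-7} - 1}{3372} = \left(\left(-4\right) \left(- \frac{1}{7}\right) 9 - 1\right) \frac{1}{3372} = \left(\frac{36}{7} - 1\right) \frac{1}{3372} = \frac{29}{7} \cdot \frac{1}{3372} = \frac{29}{23604}$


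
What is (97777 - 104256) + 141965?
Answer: 135486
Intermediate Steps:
(97777 - 104256) + 141965 = -6479 + 141965 = 135486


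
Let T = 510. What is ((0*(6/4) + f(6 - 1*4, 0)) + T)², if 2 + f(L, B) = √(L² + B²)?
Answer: 260100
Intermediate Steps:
f(L, B) = -2 + √(B² + L²) (f(L, B) = -2 + √(L² + B²) = -2 + √(B² + L²))
((0*(6/4) + f(6 - 1*4, 0)) + T)² = ((0*(6/4) + (-2 + √(0² + (6 - 1*4)²))) + 510)² = ((0*(6*(¼)) + (-2 + √(0 + (6 - 4)²))) + 510)² = ((0*(3/2) + (-2 + √(0 + 2²))) + 510)² = ((0 + (-2 + √(0 + 4))) + 510)² = ((0 + (-2 + √4)) + 510)² = ((0 + (-2 + 2)) + 510)² = ((0 + 0) + 510)² = (0 + 510)² = 510² = 260100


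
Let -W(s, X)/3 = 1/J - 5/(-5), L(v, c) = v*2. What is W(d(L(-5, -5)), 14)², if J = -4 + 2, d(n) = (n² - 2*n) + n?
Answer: 9/4 ≈ 2.2500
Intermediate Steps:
L(v, c) = 2*v
d(n) = n² - n
J = -2
W(s, X) = -3/2 (W(s, X) = -3*(1/(-2) - 5/(-5)) = -3*(1*(-½) - 5*(-⅕)) = -3*(-½ + 1) = -3*½ = -3/2)
W(d(L(-5, -5)), 14)² = (-3/2)² = 9/4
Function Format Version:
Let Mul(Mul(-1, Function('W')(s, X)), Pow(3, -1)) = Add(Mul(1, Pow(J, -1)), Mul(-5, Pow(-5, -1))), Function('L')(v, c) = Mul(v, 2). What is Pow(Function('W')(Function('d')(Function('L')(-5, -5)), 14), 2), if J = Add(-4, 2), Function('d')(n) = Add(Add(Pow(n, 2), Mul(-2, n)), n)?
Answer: Rational(9, 4) ≈ 2.2500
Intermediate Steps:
Function('L')(v, c) = Mul(2, v)
Function('d')(n) = Add(Pow(n, 2), Mul(-1, n))
J = -2
Function('W')(s, X) = Rational(-3, 2) (Function('W')(s, X) = Mul(-3, Add(Mul(1, Pow(-2, -1)), Mul(-5, Pow(-5, -1)))) = Mul(-3, Add(Mul(1, Rational(-1, 2)), Mul(-5, Rational(-1, 5)))) = Mul(-3, Add(Rational(-1, 2), 1)) = Mul(-3, Rational(1, 2)) = Rational(-3, 2))
Pow(Function('W')(Function('d')(Function('L')(-5, -5)), 14), 2) = Pow(Rational(-3, 2), 2) = Rational(9, 4)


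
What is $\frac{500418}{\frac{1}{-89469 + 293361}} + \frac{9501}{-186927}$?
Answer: $\frac{6357463714167337}{62309} \approx 1.0203 \cdot 10^{11}$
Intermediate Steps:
$\frac{500418}{\frac{1}{-89469 + 293361}} + \frac{9501}{-186927} = \frac{500418}{\frac{1}{203892}} + 9501 \left(- \frac{1}{186927}\right) = 500418 \frac{1}{\frac{1}{203892}} - \frac{3167}{62309} = 500418 \cdot 203892 - \frac{3167}{62309} = 102031226856 - \frac{3167}{62309} = \frac{6357463714167337}{62309}$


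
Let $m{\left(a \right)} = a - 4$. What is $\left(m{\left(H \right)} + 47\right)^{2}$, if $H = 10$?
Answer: $2809$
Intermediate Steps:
$m{\left(a \right)} = -4 + a$
$\left(m{\left(H \right)} + 47\right)^{2} = \left(\left(-4 + 10\right) + 47\right)^{2} = \left(6 + 47\right)^{2} = 53^{2} = 2809$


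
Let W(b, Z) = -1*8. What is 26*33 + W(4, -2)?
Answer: 850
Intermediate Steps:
W(b, Z) = -8
26*33 + W(4, -2) = 26*33 - 8 = 858 - 8 = 850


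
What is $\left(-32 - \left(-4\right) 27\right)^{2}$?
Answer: $5776$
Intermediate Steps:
$\left(-32 - \left(-4\right) 27\right)^{2} = \left(-32 - -108\right)^{2} = \left(-32 + 108\right)^{2} = 76^{2} = 5776$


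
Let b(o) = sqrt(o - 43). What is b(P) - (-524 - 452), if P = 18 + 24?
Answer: 976 + I ≈ 976.0 + 1.0*I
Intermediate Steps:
P = 42
b(o) = sqrt(-43 + o)
b(P) - (-524 - 452) = sqrt(-43 + 42) - (-524 - 452) = sqrt(-1) - 1*(-976) = I + 976 = 976 + I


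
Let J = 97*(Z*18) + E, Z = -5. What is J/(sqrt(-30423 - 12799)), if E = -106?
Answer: 4418*I*sqrt(43222)/21611 ≈ 42.501*I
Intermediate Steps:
J = -8836 (J = 97*(-5*18) - 106 = 97*(-90) - 106 = -8730 - 106 = -8836)
J/(sqrt(-30423 - 12799)) = -8836/sqrt(-30423 - 12799) = -8836*(-I*sqrt(43222)/43222) = -(-4418)*I*sqrt(43222)/21611 = 4418*I*sqrt(43222)/21611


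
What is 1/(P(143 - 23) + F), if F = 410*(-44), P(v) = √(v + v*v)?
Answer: -41/739607 - √30/14792140 ≈ -5.5805e-5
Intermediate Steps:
P(v) = √(v + v²)
F = -18040
1/(P(143 - 23) + F) = 1/(√((143 - 23)*(1 + (143 - 23))) - 18040) = 1/(√(120*(1 + 120)) - 18040) = 1/(√(120*121) - 18040) = 1/(√14520 - 18040) = 1/(22*√30 - 18040) = 1/(-18040 + 22*√30)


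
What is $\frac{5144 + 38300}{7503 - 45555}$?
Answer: $- \frac{10861}{9513} \approx -1.1417$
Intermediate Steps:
$\frac{5144 + 38300}{7503 - 45555} = \frac{43444}{-38052} = 43444 \left(- \frac{1}{38052}\right) = - \frac{10861}{9513}$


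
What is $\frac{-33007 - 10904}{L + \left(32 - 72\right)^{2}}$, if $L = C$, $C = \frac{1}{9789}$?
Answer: $- \frac{429844779}{15662401} \approx -27.444$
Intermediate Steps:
$C = \frac{1}{9789} \approx 0.00010216$
$L = \frac{1}{9789} \approx 0.00010216$
$\frac{-33007 - 10904}{L + \left(32 - 72\right)^{2}} = \frac{-33007 - 10904}{\frac{1}{9789} + \left(32 - 72\right)^{2}} = - \frac{43911}{\frac{1}{9789} + \left(-40\right)^{2}} = - \frac{43911}{\frac{1}{9789} + 1600} = - \frac{43911}{\frac{15662401}{9789}} = \left(-43911\right) \frac{9789}{15662401} = - \frac{429844779}{15662401}$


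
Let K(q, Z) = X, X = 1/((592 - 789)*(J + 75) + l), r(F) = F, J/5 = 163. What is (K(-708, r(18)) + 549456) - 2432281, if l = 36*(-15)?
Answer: -331132432751/175870 ≈ -1.8828e+6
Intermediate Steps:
J = 815 (J = 5*163 = 815)
l = -540
X = -1/175870 (X = 1/((592 - 789)*(815 + 75) - 540) = 1/(-197*890 - 540) = 1/(-175330 - 540) = 1/(-175870) = -1/175870 ≈ -5.6860e-6)
K(q, Z) = -1/175870
(K(-708, r(18)) + 549456) - 2432281 = (-1/175870 + 549456) - 2432281 = 96632826719/175870 - 2432281 = -331132432751/175870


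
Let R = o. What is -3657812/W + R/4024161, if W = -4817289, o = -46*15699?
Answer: 1248977763914/2153949613281 ≈ 0.57985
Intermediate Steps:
o = -722154
R = -722154
-3657812/W + R/4024161 = -3657812/(-4817289) - 722154/4024161 = -3657812*(-1/4817289) - 722154*1/4024161 = 3657812/4817289 - 240718/1341387 = 1248977763914/2153949613281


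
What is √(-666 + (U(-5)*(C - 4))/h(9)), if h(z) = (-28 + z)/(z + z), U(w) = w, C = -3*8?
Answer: 3*I*√32034/19 ≈ 28.26*I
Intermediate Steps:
C = -24
h(z) = (-28 + z)/(2*z) (h(z) = (-28 + z)/((2*z)) = (-28 + z)*(1/(2*z)) = (-28 + z)/(2*z))
√(-666 + (U(-5)*(C - 4))/h(9)) = √(-666 + (-5*(-24 - 4))/(((½)*(-28 + 9)/9))) = √(-666 + (-5*(-28))/(((½)*(⅑)*(-19)))) = √(-666 + 140/(-19/18)) = √(-666 + 140*(-18/19)) = √(-666 - 2520/19) = √(-15174/19) = 3*I*√32034/19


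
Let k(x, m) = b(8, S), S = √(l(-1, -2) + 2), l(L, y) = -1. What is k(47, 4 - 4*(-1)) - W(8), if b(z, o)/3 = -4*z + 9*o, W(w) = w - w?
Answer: -69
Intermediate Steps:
W(w) = 0
S = 1 (S = √(-1 + 2) = √1 = 1)
b(z, o) = -12*z + 27*o (b(z, o) = 3*(-4*z + 9*o) = -12*z + 27*o)
k(x, m) = -69 (k(x, m) = -12*8 + 27*1 = -96 + 27 = -69)
k(47, 4 - 4*(-1)) - W(8) = -69 - 1*0 = -69 + 0 = -69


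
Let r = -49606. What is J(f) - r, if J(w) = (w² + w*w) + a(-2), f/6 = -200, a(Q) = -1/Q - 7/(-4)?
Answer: 11718433/4 ≈ 2.9296e+6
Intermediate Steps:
a(Q) = 7/4 - 1/Q (a(Q) = -1/Q - 7*(-¼) = -1/Q + 7/4 = 7/4 - 1/Q)
f = -1200 (f = 6*(-200) = -1200)
J(w) = 9/4 + 2*w² (J(w) = (w² + w*w) + (7/4 - 1/(-2)) = (w² + w²) + (7/4 - 1*(-½)) = 2*w² + (7/4 + ½) = 2*w² + 9/4 = 9/4 + 2*w²)
J(f) - r = (9/4 + 2*(-1200)²) - 1*(-49606) = (9/4 + 2*1440000) + 49606 = (9/4 + 2880000) + 49606 = 11520009/4 + 49606 = 11718433/4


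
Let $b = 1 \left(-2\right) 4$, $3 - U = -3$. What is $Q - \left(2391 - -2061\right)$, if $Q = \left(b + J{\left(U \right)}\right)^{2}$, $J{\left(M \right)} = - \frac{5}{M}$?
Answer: $- \frac{157463}{36} \approx -4374.0$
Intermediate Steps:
$U = 6$ ($U = 3 - -3 = 3 + 3 = 6$)
$b = -8$ ($b = \left(-2\right) 4 = -8$)
$Q = \frac{2809}{36}$ ($Q = \left(-8 - \frac{5}{6}\right)^{2} = \left(- \frac{53}{6}\right)^{2} = \frac{2809}{36} \approx 78.028$)
$Q - \left(2391 - -2061\right) = \frac{2809}{36} - \left(2391 - -2061\right) = \frac{2809}{36} - \left(2391 + 2061\right) = \frac{2809}{36} - 4452 = - \frac{157463}{36}$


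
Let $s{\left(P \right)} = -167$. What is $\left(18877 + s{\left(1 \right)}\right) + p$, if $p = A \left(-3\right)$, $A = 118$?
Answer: $18356$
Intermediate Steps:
$p = -354$ ($p = 118 \left(-3\right) = -354$)
$\left(18877 + s{\left(1 \right)}\right) + p = \left(18877 - 167\right) - 354 = 18710 - 354 = 18356$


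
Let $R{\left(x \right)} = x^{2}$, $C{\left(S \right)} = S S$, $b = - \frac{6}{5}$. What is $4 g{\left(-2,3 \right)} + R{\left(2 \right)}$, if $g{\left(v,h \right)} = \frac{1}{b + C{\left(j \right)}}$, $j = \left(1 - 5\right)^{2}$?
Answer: $\frac{2558}{637} \approx 4.0157$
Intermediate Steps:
$j = 16$ ($j = \left(-4\right)^{2} = 16$)
$b = - \frac{6}{5}$ ($b = \left(-6\right) \frac{1}{5} = - \frac{6}{5} \approx -1.2$)
$C{\left(S \right)} = S^{2}$
$g{\left(v,h \right)} = \frac{5}{1274}$ ($g{\left(v,h \right)} = \frac{1}{- \frac{6}{5} + 16^{2}} = \frac{1}{- \frac{6}{5} + 256} = \frac{1}{\frac{1274}{5}} = \frac{5}{1274}$)
$4 g{\left(-2,3 \right)} + R{\left(2 \right)} = 4 \cdot \frac{5}{1274} + 2^{2} = \frac{10}{637} + 4 = \frac{2558}{637}$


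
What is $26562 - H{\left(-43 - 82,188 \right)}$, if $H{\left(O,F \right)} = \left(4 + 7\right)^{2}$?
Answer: $26441$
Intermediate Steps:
$H{\left(O,F \right)} = 121$ ($H{\left(O,F \right)} = 11^{2} = 121$)
$26562 - H{\left(-43 - 82,188 \right)} = 26562 - 121 = 26441$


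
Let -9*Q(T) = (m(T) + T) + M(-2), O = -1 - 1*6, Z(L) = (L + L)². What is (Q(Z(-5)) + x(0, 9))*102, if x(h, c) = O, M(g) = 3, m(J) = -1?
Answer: -1870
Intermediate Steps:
Z(L) = 4*L² (Z(L) = (2*L)² = 4*L²)
O = -7 (O = -1 - 6 = -7)
x(h, c) = -7
Q(T) = -2/9 - T/9 (Q(T) = -((-1 + T) + 3)/9 = -(2 + T)/9 = -2/9 - T/9)
(Q(Z(-5)) + x(0, 9))*102 = ((-2/9 - 4*(-5)²/9) - 7)*102 = ((-2/9 - 4*25/9) - 7)*102 = ((-2/9 - ⅑*100) - 7)*102 = ((-2/9 - 100/9) - 7)*102 = (-34/3 - 7)*102 = -55/3*102 = -1870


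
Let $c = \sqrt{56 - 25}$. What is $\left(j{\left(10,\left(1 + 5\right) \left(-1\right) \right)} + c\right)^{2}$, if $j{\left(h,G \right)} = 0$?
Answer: $31$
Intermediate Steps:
$c = \sqrt{31} \approx 5.5678$
$\left(j{\left(10,\left(1 + 5\right) \left(-1\right) \right)} + c\right)^{2} = \left(0 + \sqrt{31}\right)^{2} = \left(\sqrt{31}\right)^{2} = 31$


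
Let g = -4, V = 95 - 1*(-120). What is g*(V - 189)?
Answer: -104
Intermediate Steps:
V = 215 (V = 95 + 120 = 215)
g*(V - 189) = -4*(215 - 189) = -4*26 = -104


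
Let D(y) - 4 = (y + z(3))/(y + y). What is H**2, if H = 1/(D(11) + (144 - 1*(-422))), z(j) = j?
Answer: 121/39400729 ≈ 3.0710e-6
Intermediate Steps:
D(y) = 4 + (3 + y)/(2*y) (D(y) = 4 + (y + 3)/(y + y) = 4 + (3 + y)/((2*y)) = 4 + (3 + y)*(1/(2*y)) = 4 + (3 + y)/(2*y))
H = 11/6277 (H = 1/((3/2)*(1 + 3*11)/11 + (144 - 1*(-422))) = 1/((3/2)*(1/11)*(1 + 33) + (144 + 422)) = 1/((3/2)*(1/11)*34 + 566) = 1/(51/11 + 566) = 1/(6277/11) = 11/6277 ≈ 0.0017524)
H**2 = (11/6277)**2 = 121/39400729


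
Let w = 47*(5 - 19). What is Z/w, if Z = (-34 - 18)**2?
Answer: -1352/329 ≈ -4.1094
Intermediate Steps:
Z = 2704 (Z = (-52)**2 = 2704)
w = -658 (w = 47*(-14) = -658)
Z/w = 2704/(-658) = 2704*(-1/658) = -1352/329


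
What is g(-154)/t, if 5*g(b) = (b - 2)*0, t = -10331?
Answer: 0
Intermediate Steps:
g(b) = 0 (g(b) = ((b - 2)*0)/5 = ((-2 + b)*0)/5 = (⅕)*0 = 0)
g(-154)/t = 0/(-10331) = 0*(-1/10331) = 0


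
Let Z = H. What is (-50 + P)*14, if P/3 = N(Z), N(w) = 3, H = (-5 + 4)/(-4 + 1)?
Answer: -574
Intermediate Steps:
H = 1/3 (H = -1/(-3) = -1*(-1/3) = 1/3 ≈ 0.33333)
Z = 1/3 ≈ 0.33333
P = 9 (P = 3*3 = 9)
(-50 + P)*14 = (-50 + 9)*14 = -41*14 = -574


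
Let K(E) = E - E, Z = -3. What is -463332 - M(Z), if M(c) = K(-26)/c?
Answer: -463332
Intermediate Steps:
K(E) = 0
M(c) = 0 (M(c) = 0/c = 0)
-463332 - M(Z) = -463332 - 1*0 = -463332 + 0 = -463332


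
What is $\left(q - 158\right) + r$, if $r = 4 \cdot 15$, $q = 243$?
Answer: $145$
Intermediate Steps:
$r = 60$
$\left(q - 158\right) + r = \left(243 - 158\right) + 60 = 85 + 60 = 145$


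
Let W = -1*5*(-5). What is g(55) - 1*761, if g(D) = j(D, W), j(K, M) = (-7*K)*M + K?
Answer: -10331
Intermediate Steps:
W = 25 (W = -5*(-5) = 25)
j(K, M) = K - 7*K*M (j(K, M) = -7*K*M + K = K - 7*K*M)
g(D) = -174*D (g(D) = D*(1 - 7*25) = D*(1 - 175) = D*(-174) = -174*D)
g(55) - 1*761 = -174*55 - 1*761 = -9570 - 761 = -10331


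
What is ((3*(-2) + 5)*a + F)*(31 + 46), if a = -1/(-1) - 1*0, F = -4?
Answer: -385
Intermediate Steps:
a = 1 (a = -1*(-1) + 0 = 1 + 0 = 1)
((3*(-2) + 5)*a + F)*(31 + 46) = ((3*(-2) + 5)*1 - 4)*(31 + 46) = ((-6 + 5)*1 - 4)*77 = (-1*1 - 4)*77 = (-1 - 4)*77 = -5*77 = -385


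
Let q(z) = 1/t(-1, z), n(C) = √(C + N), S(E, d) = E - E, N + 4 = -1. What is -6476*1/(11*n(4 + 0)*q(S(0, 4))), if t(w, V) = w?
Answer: -6476*I/11 ≈ -588.73*I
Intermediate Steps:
N = -5 (N = -4 - 1 = -5)
S(E, d) = 0
n(C) = √(-5 + C) (n(C) = √(C - 5) = √(-5 + C))
q(z) = -1 (q(z) = 1/(-1) = -1)
-6476*1/(11*n(4 + 0)*q(S(0, 4))) = -6476*(-1/(11*√(-5 + (4 + 0)))) = -6476*(-1/(11*√(-5 + 4))) = -6476*I/11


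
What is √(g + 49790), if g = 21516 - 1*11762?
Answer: 6*√1654 ≈ 244.02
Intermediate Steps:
g = 9754 (g = 21516 - 11762 = 9754)
√(g + 49790) = √(9754 + 49790) = √59544 = 6*√1654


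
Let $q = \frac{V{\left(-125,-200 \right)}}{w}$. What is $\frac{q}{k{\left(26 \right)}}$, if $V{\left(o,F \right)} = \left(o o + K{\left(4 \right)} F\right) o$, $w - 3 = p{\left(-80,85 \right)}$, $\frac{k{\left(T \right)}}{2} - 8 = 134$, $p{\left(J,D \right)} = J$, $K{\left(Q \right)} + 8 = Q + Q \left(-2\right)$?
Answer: $\frac{321875}{3124} \approx 103.03$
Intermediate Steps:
$K{\left(Q \right)} = -8 - Q$ ($K{\left(Q \right)} = -8 + \left(Q + Q \left(-2\right)\right) = -8 + \left(Q - 2 Q\right) = -8 - Q$)
$k{\left(T \right)} = 284$ ($k{\left(T \right)} = 16 + 2 \cdot 134 = 16 + 268 = 284$)
$w = -77$ ($w = 3 - 80 = -77$)
$V{\left(o,F \right)} = o \left(o^{2} - 12 F\right)$ ($V{\left(o,F \right)} = \left(o o + \left(-8 - 4\right) F\right) o = \left(o^{2} + \left(-8 - 4\right) F\right) o = \left(o^{2} - 12 F\right) o = o \left(o^{2} - 12 F\right)$)
$q = \frac{321875}{11}$ ($q = \frac{\left(-125\right) \left(\left(-125\right)^{2} - -2400\right)}{-77} = - 125 \left(15625 + 2400\right) \left(- \frac{1}{77}\right) = \left(-125\right) 18025 \left(- \frac{1}{77}\right) = \left(-2253125\right) \left(- \frac{1}{77}\right) = \frac{321875}{11} \approx 29261.0$)
$\frac{q}{k{\left(26 \right)}} = \frac{321875}{11 \cdot 284} = \frac{321875}{11} \cdot \frac{1}{284} = \frac{321875}{3124}$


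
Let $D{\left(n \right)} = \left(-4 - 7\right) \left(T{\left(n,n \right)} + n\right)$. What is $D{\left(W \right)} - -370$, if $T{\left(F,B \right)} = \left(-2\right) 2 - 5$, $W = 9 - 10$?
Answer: $480$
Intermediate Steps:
$W = -1$ ($W = 9 - 10 = -1$)
$T{\left(F,B \right)} = -9$ ($T{\left(F,B \right)} = -4 - 5 = -9$)
$D{\left(n \right)} = 99 - 11 n$ ($D{\left(n \right)} = \left(-4 - 7\right) \left(-9 + n\right) = - 11 \left(-9 + n\right) = 99 - 11 n$)
$D{\left(W \right)} - -370 = \left(99 - -11\right) - -370 = \left(99 + 11\right) + 370 = 110 + 370 = 480$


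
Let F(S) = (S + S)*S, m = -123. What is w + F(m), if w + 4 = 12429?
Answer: 42683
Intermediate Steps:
w = 12425 (w = -4 + 12429 = 12425)
F(S) = 2*S**2 (F(S) = (2*S)*S = 2*S**2)
w + F(m) = 12425 + 2*(-123)**2 = 12425 + 2*15129 = 12425 + 30258 = 42683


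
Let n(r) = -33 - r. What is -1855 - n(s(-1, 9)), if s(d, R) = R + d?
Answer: -1814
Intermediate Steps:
-1855 - n(s(-1, 9)) = -1855 - (-33 - (9 - 1)) = -1855 - (-33 - 1*8) = -1855 - (-33 - 8) = -1855 - 1*(-41) = -1855 + 41 = -1814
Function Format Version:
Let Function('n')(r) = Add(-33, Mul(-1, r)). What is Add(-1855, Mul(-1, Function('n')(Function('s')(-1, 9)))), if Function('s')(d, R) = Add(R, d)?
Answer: -1814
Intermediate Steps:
Add(-1855, Mul(-1, Function('n')(Function('s')(-1, 9)))) = Add(-1855, Mul(-1, Add(-33, Mul(-1, Add(9, -1))))) = Add(-1855, Mul(-1, Add(-33, Mul(-1, 8)))) = Add(-1855, Mul(-1, Add(-33, -8))) = Add(-1855, Mul(-1, -41)) = Add(-1855, 41) = -1814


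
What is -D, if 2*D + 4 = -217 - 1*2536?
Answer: 2757/2 ≈ 1378.5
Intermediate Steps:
D = -2757/2 (D = -2 + (-217 - 1*2536)/2 = -2 + (-217 - 2536)/2 = -2 + (½)*(-2753) = -2 - 2753/2 = -2757/2 ≈ -1378.5)
-D = -1*(-2757/2) = 2757/2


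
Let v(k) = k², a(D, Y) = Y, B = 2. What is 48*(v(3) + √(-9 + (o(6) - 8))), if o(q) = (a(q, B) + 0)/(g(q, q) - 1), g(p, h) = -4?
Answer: 432 + 48*I*√435/5 ≈ 432.0 + 200.22*I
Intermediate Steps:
o(q) = -⅖ (o(q) = (2 + 0)/(-4 - 1) = 2/(-5) = 2*(-⅕) = -⅖)
48*(v(3) + √(-9 + (o(6) - 8))) = 48*(3² + √(-9 + (-⅖ - 8))) = 48*(9 + √(-9 - 42/5)) = 48*(9 + √(-87/5)) = 48*(9 + I*√435/5) = 432 + 48*I*√435/5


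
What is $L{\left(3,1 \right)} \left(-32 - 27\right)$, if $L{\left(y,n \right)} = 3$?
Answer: $-177$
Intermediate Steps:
$L{\left(3,1 \right)} \left(-32 - 27\right) = 3 \left(-32 - 27\right) = 3 \left(-59\right) = -177$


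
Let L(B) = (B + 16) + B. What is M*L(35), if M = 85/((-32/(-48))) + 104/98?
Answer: 541757/49 ≈ 11056.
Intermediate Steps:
L(B) = 16 + 2*B (L(B) = (16 + B) + B = 16 + 2*B)
M = 12599/98 (M = 85/((-32*(-1/48))) + 104*(1/98) = 85/(2/3) + 52/49 = 85*(3/2) + 52/49 = 255/2 + 52/49 = 12599/98 ≈ 128.56)
M*L(35) = 12599*(16 + 2*35)/98 = 12599*(16 + 70)/98 = (12599/98)*86 = 541757/49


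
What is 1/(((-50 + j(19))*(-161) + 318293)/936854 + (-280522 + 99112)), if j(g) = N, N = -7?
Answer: -468427/84977178335 ≈ -5.5124e-6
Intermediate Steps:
j(g) = -7
1/(((-50 + j(19))*(-161) + 318293)/936854 + (-280522 + 99112)) = 1/(((-50 - 7)*(-161) + 318293)/936854 + (-280522 + 99112)) = 1/((-57*(-161) + 318293)*(1/936854) - 181410) = 1/((9177 + 318293)*(1/936854) - 181410) = 1/(327470*(1/936854) - 181410) = 1/(163735/468427 - 181410) = 1/(-84977178335/468427) = -468427/84977178335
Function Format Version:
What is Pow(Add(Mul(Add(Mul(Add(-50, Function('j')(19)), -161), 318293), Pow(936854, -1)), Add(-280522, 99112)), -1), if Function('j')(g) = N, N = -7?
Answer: Rational(-468427, 84977178335) ≈ -5.5124e-6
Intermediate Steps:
Function('j')(g) = -7
Pow(Add(Mul(Add(Mul(Add(-50, Function('j')(19)), -161), 318293), Pow(936854, -1)), Add(-280522, 99112)), -1) = Pow(Add(Mul(Add(Mul(Add(-50, -7), -161), 318293), Pow(936854, -1)), Add(-280522, 99112)), -1) = Pow(Add(Mul(Add(Mul(-57, -161), 318293), Rational(1, 936854)), -181410), -1) = Pow(Add(Mul(Add(9177, 318293), Rational(1, 936854)), -181410), -1) = Pow(Add(Mul(327470, Rational(1, 936854)), -181410), -1) = Pow(Add(Rational(163735, 468427), -181410), -1) = Pow(Rational(-84977178335, 468427), -1) = Rational(-468427, 84977178335)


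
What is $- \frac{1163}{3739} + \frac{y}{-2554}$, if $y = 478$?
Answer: $- \frac{2378772}{4774703} \approx -0.4982$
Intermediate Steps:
$- \frac{1163}{3739} + \frac{y}{-2554} = - \frac{1163}{3739} + \frac{478}{-2554} = \left(-1163\right) \frac{1}{3739} + 478 \left(- \frac{1}{2554}\right) = - \frac{1163}{3739} - \frac{239}{1277} = - \frac{2378772}{4774703}$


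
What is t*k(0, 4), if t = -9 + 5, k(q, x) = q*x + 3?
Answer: -12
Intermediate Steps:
k(q, x) = 3 + q*x
t = -4
t*k(0, 4) = -4*(3 + 0*4) = -4*(3 + 0) = -4*3 = -12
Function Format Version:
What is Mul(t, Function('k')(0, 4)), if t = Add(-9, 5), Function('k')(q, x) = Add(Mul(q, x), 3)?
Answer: -12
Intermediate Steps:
Function('k')(q, x) = Add(3, Mul(q, x))
t = -4
Mul(t, Function('k')(0, 4)) = Mul(-4, Add(3, Mul(0, 4))) = Mul(-4, Add(3, 0)) = Mul(-4, 3) = -12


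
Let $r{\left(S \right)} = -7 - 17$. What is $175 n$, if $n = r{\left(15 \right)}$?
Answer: $-4200$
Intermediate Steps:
$r{\left(S \right)} = -24$
$n = -24$
$175 n = 175 \left(-24\right) = -4200$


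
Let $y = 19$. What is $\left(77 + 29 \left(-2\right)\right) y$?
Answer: $361$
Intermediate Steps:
$\left(77 + 29 \left(-2\right)\right) y = \left(77 + 29 \left(-2\right)\right) 19 = \left(77 - 58\right) 19 = 19 \cdot 19 = 361$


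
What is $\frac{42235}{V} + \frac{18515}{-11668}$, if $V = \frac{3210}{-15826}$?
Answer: $- \frac{779908026463}{3745428} \approx -2.0823 \cdot 10^{5}$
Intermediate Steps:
$V = - \frac{1605}{7913}$ ($V = 3210 \left(- \frac{1}{15826}\right) = - \frac{1605}{7913} \approx -0.20283$)
$\frac{42235}{V} + \frac{18515}{-11668} = \frac{42235}{- \frac{1605}{7913}} + \frac{18515}{-11668} = 42235 \left(- \frac{7913}{1605}\right) + 18515 \left(- \frac{1}{11668}\right) = - \frac{66841111}{321} - \frac{18515}{11668} = - \frac{779908026463}{3745428}$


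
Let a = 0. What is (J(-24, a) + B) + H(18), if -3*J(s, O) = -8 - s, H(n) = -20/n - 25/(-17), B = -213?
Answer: -33350/153 ≈ -217.97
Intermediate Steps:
H(n) = 25/17 - 20/n (H(n) = -20/n - 25*(-1/17) = -20/n + 25/17 = 25/17 - 20/n)
J(s, O) = 8/3 + s/3 (J(s, O) = -(-8 - s)/3 = 8/3 + s/3)
(J(-24, a) + B) + H(18) = ((8/3 + (1/3)*(-24)) - 213) + (25/17 - 20/18) = ((8/3 - 8) - 213) + (25/17 - 20*1/18) = (-16/3 - 213) + (25/17 - 10/9) = -655/3 + 55/153 = -33350/153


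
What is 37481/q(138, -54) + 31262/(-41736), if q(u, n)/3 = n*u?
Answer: -23575003/9719271 ≈ -2.4256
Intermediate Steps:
q(u, n) = 3*n*u (q(u, n) = 3*(n*u) = 3*n*u)
37481/q(138, -54) + 31262/(-41736) = 37481/((3*(-54)*138)) + 31262/(-41736) = 37481/(-22356) + 31262*(-1/41736) = 37481*(-1/22356) - 15631/20868 = -37481/22356 - 15631/20868 = -23575003/9719271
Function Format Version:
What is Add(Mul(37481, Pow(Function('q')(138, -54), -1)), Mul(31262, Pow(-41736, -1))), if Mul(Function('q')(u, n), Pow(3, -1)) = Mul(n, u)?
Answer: Rational(-23575003, 9719271) ≈ -2.4256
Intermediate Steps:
Function('q')(u, n) = Mul(3, n, u) (Function('q')(u, n) = Mul(3, Mul(n, u)) = Mul(3, n, u))
Add(Mul(37481, Pow(Function('q')(138, -54), -1)), Mul(31262, Pow(-41736, -1))) = Add(Mul(37481, Pow(Mul(3, -54, 138), -1)), Mul(31262, Pow(-41736, -1))) = Add(Mul(37481, Pow(-22356, -1)), Mul(31262, Rational(-1, 41736))) = Add(Mul(37481, Rational(-1, 22356)), Rational(-15631, 20868)) = Add(Rational(-37481, 22356), Rational(-15631, 20868)) = Rational(-23575003, 9719271)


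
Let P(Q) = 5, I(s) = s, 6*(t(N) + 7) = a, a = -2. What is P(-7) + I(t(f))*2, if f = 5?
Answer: -29/3 ≈ -9.6667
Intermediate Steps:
t(N) = -22/3 (t(N) = -7 + (⅙)*(-2) = -7 - ⅓ = -22/3)
P(-7) + I(t(f))*2 = 5 - 22/3*2 = 5 - 44/3 = -29/3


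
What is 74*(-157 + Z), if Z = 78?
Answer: -5846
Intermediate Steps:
74*(-157 + Z) = 74*(-157 + 78) = 74*(-79) = -5846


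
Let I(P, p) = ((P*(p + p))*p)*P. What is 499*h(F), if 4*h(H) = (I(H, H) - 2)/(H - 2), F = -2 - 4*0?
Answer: -7485/8 ≈ -935.63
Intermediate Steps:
I(P, p) = 2*P²*p² (I(P, p) = ((P*(2*p))*p)*P = ((2*P*p)*p)*P = (2*P*p²)*P = 2*P²*p²)
F = -2 (F = -2 + 0 = -2)
h(H) = (-2 + 2*H⁴)/(4*(-2 + H)) (h(H) = ((2*H²*H² - 2)/(H - 2))/4 = ((2*H⁴ - 2)/(-2 + H))/4 = ((-2 + 2*H⁴)/(-2 + H))/4 = (-2 + 2*H⁴)/(4*(-2 + H)))
499*h(F) = 499*((-1 + (-2)⁴)/(2*(-2 - 2))) = 499*((½)*(-1 + 16)/(-4)) = 499*((½)*(-¼)*15) = 499*(-15/8) = -7485/8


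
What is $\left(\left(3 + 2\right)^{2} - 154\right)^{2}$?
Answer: $16641$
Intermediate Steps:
$\left(\left(3 + 2\right)^{2} - 154\right)^{2} = \left(5^{2} - 154\right)^{2} = \left(25 - 154\right)^{2} = \left(-129\right)^{2} = 16641$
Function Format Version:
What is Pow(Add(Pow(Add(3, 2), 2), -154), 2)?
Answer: 16641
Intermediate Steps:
Pow(Add(Pow(Add(3, 2), 2), -154), 2) = Pow(Add(Pow(5, 2), -154), 2) = Pow(Add(25, -154), 2) = Pow(-129, 2) = 16641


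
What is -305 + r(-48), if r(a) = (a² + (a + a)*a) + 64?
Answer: 6671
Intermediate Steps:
r(a) = 64 + 3*a² (r(a) = (a² + (2*a)*a) + 64 = (a² + 2*a²) + 64 = 3*a² + 64 = 64 + 3*a²)
-305 + r(-48) = -305 + (64 + 3*(-48)²) = -305 + (64 + 3*2304) = -305 + (64 + 6912) = -305 + 6976 = 6671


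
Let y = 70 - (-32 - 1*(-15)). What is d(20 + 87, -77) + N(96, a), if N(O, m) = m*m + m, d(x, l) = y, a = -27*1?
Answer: 789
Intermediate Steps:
a = -27
y = 87 (y = 70 - (-32 + 15) = 70 - 1*(-17) = 70 + 17 = 87)
d(x, l) = 87
N(O, m) = m + m² (N(O, m) = m² + m = m + m²)
d(20 + 87, -77) + N(96, a) = 87 - 27*(1 - 27) = 87 - 27*(-26) = 87 + 702 = 789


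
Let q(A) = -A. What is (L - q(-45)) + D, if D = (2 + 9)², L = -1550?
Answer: -1474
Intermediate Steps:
D = 121 (D = 11² = 121)
(L - q(-45)) + D = (-1550 - (-1)*(-45)) + 121 = (-1550 - 1*45) + 121 = (-1550 - 45) + 121 = -1595 + 121 = -1474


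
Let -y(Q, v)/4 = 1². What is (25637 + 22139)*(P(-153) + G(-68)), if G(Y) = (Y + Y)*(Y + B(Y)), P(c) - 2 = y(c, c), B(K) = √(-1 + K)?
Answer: 441736896 - 6497536*I*√69 ≈ 4.4174e+8 - 5.3973e+7*I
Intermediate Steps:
y(Q, v) = -4 (y(Q, v) = -4*1² = -4*1 = -4)
P(c) = -2 (P(c) = 2 - 4 = -2)
G(Y) = 2*Y*(Y + √(-1 + Y)) (G(Y) = (Y + Y)*(Y + √(-1 + Y)) = (2*Y)*(Y + √(-1 + Y)) = 2*Y*(Y + √(-1 + Y)))
(25637 + 22139)*(P(-153) + G(-68)) = (25637 + 22139)*(-2 + 2*(-68)*(-68 + √(-1 - 68))) = 47776*(-2 + 2*(-68)*(-68 + √(-69))) = 47776*(-2 + 2*(-68)*(-68 + I*√69)) = 47776*(-2 + (9248 - 136*I*√69)) = 47776*(9246 - 136*I*√69) = 441736896 - 6497536*I*√69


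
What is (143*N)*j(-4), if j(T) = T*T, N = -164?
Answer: -375232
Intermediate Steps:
j(T) = T²
(143*N)*j(-4) = (143*(-164))*(-4)² = -23452*16 = -375232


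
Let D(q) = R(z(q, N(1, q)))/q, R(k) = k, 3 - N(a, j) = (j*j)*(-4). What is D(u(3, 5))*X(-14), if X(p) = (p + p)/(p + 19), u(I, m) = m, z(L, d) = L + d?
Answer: -3024/25 ≈ -120.96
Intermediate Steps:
N(a, j) = 3 + 4*j² (N(a, j) = 3 - j*j*(-4) = 3 - j²*(-4) = 3 - (-4)*j² = 3 + 4*j²)
X(p) = 2*p/(19 + p) (X(p) = (2*p)/(19 + p) = 2*p/(19 + p))
D(q) = (3 + q + 4*q²)/q (D(q) = (q + (3 + 4*q²))/q = (3 + q + 4*q²)/q)
D(u(3, 5))*X(-14) = (1 + 3/5 + 4*5)*(2*(-14)/(19 - 14)) = (1 + 3*(⅕) + 20)*(2*(-14)/5) = (1 + ⅗ + 20)*(2*(-14)*(⅕)) = (108/5)*(-28/5) = -3024/25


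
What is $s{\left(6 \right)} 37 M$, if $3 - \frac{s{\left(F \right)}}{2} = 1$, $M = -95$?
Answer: $-14060$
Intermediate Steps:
$s{\left(F \right)} = 4$ ($s{\left(F \right)} = 6 - 2 = 4$)
$s{\left(6 \right)} 37 M = 4 \cdot 37 \left(-95\right) = 148 \left(-95\right) = -14060$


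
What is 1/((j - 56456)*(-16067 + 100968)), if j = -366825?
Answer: -1/35936980181 ≈ -2.7826e-11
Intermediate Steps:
1/((j - 56456)*(-16067 + 100968)) = 1/((-366825 - 56456)*(-16067 + 100968)) = 1/(-423281*84901) = 1/(-35936980181) = -1/35936980181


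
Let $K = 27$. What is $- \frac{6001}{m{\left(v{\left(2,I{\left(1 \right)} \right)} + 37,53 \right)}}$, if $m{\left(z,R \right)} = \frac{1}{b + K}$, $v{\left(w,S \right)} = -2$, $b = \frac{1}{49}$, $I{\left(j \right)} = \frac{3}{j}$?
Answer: $- \frac{7945324}{49} \approx -1.6215 \cdot 10^{5}$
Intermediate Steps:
$b = \frac{1}{49} \approx 0.020408$
$m{\left(z,R \right)} = \frac{49}{1324}$ ($m{\left(z,R \right)} = \frac{1}{\frac{1}{49} + 27} = \frac{1}{\frac{1324}{49}} = \frac{49}{1324}$)
$- \frac{6001}{m{\left(v{\left(2,I{\left(1 \right)} \right)} + 37,53 \right)}} = - \frac{6001}{\frac{49}{1324}} = \left(-6001\right) \frac{1324}{49} = - \frac{7945324}{49}$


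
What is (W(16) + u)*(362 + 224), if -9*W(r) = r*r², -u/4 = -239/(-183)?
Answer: -148096264/549 ≈ -2.6976e+5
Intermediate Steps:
u = -956/183 (u = -(-956)/(-183) = -(-956)*(-1)/183 = -4*239/183 = -956/183 ≈ -5.2240)
W(r) = -r³/9 (W(r) = -r*r²/9 = -r³/9)
(W(16) + u)*(362 + 224) = (-⅑*16³ - 956/183)*(362 + 224) = (-⅑*4096 - 956/183)*586 = (-4096/9 - 956/183)*586 = -252724/549*586 = -148096264/549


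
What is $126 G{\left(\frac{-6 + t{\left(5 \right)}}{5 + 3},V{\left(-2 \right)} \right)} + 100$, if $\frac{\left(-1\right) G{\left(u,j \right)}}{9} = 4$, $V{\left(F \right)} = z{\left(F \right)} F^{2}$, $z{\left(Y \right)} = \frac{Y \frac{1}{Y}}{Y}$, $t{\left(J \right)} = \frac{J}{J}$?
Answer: $-4436$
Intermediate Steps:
$t{\left(J \right)} = 1$
$z{\left(Y \right)} = \frac{1}{Y}$ ($z{\left(Y \right)} = 1 \frac{1}{Y} = \frac{1}{Y}$)
$V{\left(F \right)} = F$ ($V{\left(F \right)} = \frac{F^{2}}{F} = F$)
$G{\left(u,j \right)} = -36$ ($G{\left(u,j \right)} = \left(-9\right) 4 = -36$)
$126 G{\left(\frac{-6 + t{\left(5 \right)}}{5 + 3},V{\left(-2 \right)} \right)} + 100 = 126 \left(-36\right) + 100 = -4536 + 100 = -4436$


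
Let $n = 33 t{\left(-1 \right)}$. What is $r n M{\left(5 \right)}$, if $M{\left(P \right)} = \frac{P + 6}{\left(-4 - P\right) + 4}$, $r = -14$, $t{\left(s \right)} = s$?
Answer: $- \frac{5082}{5} \approx -1016.4$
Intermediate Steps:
$n = -33$ ($n = 33 \left(-1\right) = -33$)
$M{\left(P \right)} = - \frac{6 + P}{P}$ ($M{\left(P \right)} = \frac{6 + P}{\left(-1\right) P} = \left(6 + P\right) \left(- \frac{1}{P}\right) = - \frac{6 + P}{P}$)
$r n M{\left(5 \right)} = \left(-14\right) \left(-33\right) \frac{-6 - 5}{5} = 462 \frac{-6 - 5}{5} = 462 \cdot \frac{1}{5} \left(-11\right) = 462 \left(- \frac{11}{5}\right) = - \frac{5082}{5}$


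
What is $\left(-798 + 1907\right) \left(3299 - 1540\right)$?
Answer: $1950731$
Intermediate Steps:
$\left(-798 + 1907\right) \left(3299 - 1540\right) = 1109 \cdot 1759 = 1950731$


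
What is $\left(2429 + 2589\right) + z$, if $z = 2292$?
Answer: $7310$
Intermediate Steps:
$\left(2429 + 2589\right) + z = \left(2429 + 2589\right) + 2292 = 5018 + 2292 = 7310$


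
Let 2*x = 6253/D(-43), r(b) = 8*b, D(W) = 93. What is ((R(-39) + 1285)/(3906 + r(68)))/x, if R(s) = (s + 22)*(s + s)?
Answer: 242823/13912925 ≈ 0.017453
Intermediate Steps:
x = 6253/186 (x = (6253/93)/2 = (6253*(1/93))/2 = (½)*(6253/93) = 6253/186 ≈ 33.618)
R(s) = 2*s*(22 + s) (R(s) = (22 + s)*(2*s) = 2*s*(22 + s))
((R(-39) + 1285)/(3906 + r(68)))/x = ((2*(-39)*(22 - 39) + 1285)/(3906 + 8*68))/(6253/186) = ((2*(-39)*(-17) + 1285)/(3906 + 544))*(186/6253) = ((1326 + 1285)/4450)*(186/6253) = (2611*(1/4450))*(186/6253) = (2611/4450)*(186/6253) = 242823/13912925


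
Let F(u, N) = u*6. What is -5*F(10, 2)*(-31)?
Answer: 9300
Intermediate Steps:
F(u, N) = 6*u
-5*F(10, 2)*(-31) = -30*10*(-31) = -5*60*(-31) = -300*(-31) = 9300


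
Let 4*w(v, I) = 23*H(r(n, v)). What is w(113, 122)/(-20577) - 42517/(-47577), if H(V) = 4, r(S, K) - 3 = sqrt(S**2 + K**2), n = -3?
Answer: 291259346/326330643 ≈ 0.89253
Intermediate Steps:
r(S, K) = 3 + sqrt(K**2 + S**2) (r(S, K) = 3 + sqrt(S**2 + K**2) = 3 + sqrt(K**2 + S**2))
w(v, I) = 23 (w(v, I) = (23*4)/4 = (1/4)*92 = 23)
w(113, 122)/(-20577) - 42517/(-47577) = 23/(-20577) - 42517/(-47577) = 23*(-1/20577) - 42517*(-1/47577) = -23/20577 + 42517/47577 = 291259346/326330643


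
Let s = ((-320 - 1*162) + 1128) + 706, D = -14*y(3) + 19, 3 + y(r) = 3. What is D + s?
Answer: 1371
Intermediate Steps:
y(r) = 0 (y(r) = -3 + 3 = 0)
D = 19 (D = -14*0 + 19 = 0 + 19 = 19)
s = 1352 (s = ((-320 - 162) + 1128) + 706 = (-482 + 1128) + 706 = 646 + 706 = 1352)
D + s = 19 + 1352 = 1371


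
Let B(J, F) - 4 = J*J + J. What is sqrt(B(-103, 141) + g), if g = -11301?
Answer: I*sqrt(791) ≈ 28.125*I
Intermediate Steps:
B(J, F) = 4 + J + J**2 (B(J, F) = 4 + (J*J + J) = 4 + (J**2 + J) = 4 + (J + J**2) = 4 + J + J**2)
sqrt(B(-103, 141) + g) = sqrt((4 - 103 + (-103)**2) - 11301) = sqrt((4 - 103 + 10609) - 11301) = sqrt(10510 - 11301) = sqrt(-791) = I*sqrt(791)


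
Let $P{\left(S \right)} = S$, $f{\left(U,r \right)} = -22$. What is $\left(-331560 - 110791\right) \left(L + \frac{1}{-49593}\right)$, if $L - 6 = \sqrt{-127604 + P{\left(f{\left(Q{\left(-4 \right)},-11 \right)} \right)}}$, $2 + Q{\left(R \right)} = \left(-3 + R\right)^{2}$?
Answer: $- \frac{131624636507}{49593} - 442351 i \sqrt{127626} \approx -2.6541 \cdot 10^{6} - 1.5803 \cdot 10^{8} i$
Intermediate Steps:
$Q{\left(R \right)} = -2 + \left(-3 + R\right)^{2}$
$L = 6 + i \sqrt{127626}$ ($L = 6 + \sqrt{-127604 - 22} = 6 + \sqrt{-127626} = 6 + i \sqrt{127626} \approx 6.0 + 357.25 i$)
$\left(-331560 - 110791\right) \left(L + \frac{1}{-49593}\right) = \left(-331560 - 110791\right) \left(\left(6 + i \sqrt{127626}\right) + \frac{1}{-49593}\right) = - 442351 \left(\left(6 + i \sqrt{127626}\right) - \frac{1}{49593}\right) = - 442351 \left(\frac{297557}{49593} + i \sqrt{127626}\right) = - \frac{131624636507}{49593} - 442351 i \sqrt{127626}$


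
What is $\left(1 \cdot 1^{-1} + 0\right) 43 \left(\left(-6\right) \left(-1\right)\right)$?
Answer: $258$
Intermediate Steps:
$\left(1 \cdot 1^{-1} + 0\right) 43 \left(\left(-6\right) \left(-1\right)\right) = \left(1 \cdot 1 + 0\right) 43 \cdot 6 = \left(1 + 0\right) 43 \cdot 6 = 1 \cdot 43 \cdot 6 = 43 \cdot 6 = 258$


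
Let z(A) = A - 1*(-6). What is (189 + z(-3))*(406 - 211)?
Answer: 37440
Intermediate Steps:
z(A) = 6 + A (z(A) = A + 6 = 6 + A)
(189 + z(-3))*(406 - 211) = (189 + (6 - 3))*(406 - 211) = (189 + 3)*195 = 192*195 = 37440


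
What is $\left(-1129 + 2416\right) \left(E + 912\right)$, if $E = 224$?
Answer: $1462032$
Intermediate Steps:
$\left(-1129 + 2416\right) \left(E + 912\right) = \left(-1129 + 2416\right) \left(224 + 912\right) = 1287 \cdot 1136 = 1462032$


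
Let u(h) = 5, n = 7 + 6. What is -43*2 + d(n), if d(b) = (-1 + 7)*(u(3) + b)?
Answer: 22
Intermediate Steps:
n = 13
d(b) = 30 + 6*b (d(b) = (-1 + 7)*(5 + b) = 6*(5 + b) = 30 + 6*b)
-43*2 + d(n) = -43*2 + (30 + 6*13) = -86 + (30 + 78) = -86 + 108 = 22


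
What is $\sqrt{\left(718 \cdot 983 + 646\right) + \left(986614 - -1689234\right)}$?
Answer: $4 \sqrt{211393} \approx 1839.1$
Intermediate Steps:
$\sqrt{\left(718 \cdot 983 + 646\right) + \left(986614 - -1689234\right)} = \sqrt{\left(705794 + 646\right) + \left(986614 + 1689234\right)} = \sqrt{706440 + 2675848} = \sqrt{3382288} = 4 \sqrt{211393}$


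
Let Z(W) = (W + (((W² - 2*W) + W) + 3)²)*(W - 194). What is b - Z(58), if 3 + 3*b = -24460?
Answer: 4467387449/3 ≈ 1.4891e+9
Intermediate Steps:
b = -24463/3 (b = -1 + (⅓)*(-24460) = -1 - 24460/3 = -24463/3 ≈ -8154.3)
Z(W) = (-194 + W)*(W + (3 + W² - W)²) (Z(W) = (W + ((W² - W) + 3)²)*(-194 + W) = (W + (3 + W² - W)²)*(-194 + W) = (-194 + W)*(W + (3 + W² - W)²))
b - Z(58) = -24463/3 - (-1746 + 58⁵ - 1363*58² - 196*58⁴ + 395*58³ + 979*58) = -24463/3 - (-1746 + 656356768 - 1363*3364 - 196*11316496 + 395*195112 + 56782) = -24463/3 - (-1746 + 656356768 - 4585132 - 2218033216 + 77069240 + 56782) = -24463/3 - 1*(-1489137304) = -24463/3 + 1489137304 = 4467387449/3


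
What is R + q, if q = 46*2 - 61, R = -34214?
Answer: -34183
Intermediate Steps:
q = 31 (q = 92 - 61 = 31)
R + q = -34214 + 31 = -34183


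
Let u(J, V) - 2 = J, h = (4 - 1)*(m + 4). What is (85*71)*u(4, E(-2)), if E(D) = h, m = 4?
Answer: 36210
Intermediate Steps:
h = 24 (h = (4 - 1)*(4 + 4) = 3*8 = 24)
E(D) = 24
u(J, V) = 2 + J
(85*71)*u(4, E(-2)) = (85*71)*(2 + 4) = 6035*6 = 36210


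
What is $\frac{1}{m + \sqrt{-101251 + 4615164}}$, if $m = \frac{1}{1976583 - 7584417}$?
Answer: $\frac{5607834}{141952643043614858627} + \frac{31447802171556 \sqrt{4513913}}{141952643043614858627} \approx 0.00047068$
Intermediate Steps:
$m = - \frac{1}{5607834}$ ($m = \frac{1}{-5607834} = - \frac{1}{5607834} \approx -1.7832 \cdot 10^{-7}$)
$\frac{1}{m + \sqrt{-101251 + 4615164}} = \frac{1}{- \frac{1}{5607834} + \sqrt{-101251 + 4615164}} = \frac{1}{- \frac{1}{5607834} + \sqrt{4513913}}$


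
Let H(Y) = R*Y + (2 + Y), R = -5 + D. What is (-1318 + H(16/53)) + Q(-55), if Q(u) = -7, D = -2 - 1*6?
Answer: -70311/53 ≈ -1326.6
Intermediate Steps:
D = -8 (D = -2 - 6 = -8)
R = -13 (R = -5 - 8 = -13)
H(Y) = 2 - 12*Y (H(Y) = -13*Y + (2 + Y) = 2 - 12*Y)
(-1318 + H(16/53)) + Q(-55) = (-1318 + (2 - 192/53)) - 7 = (-1318 - 86/53) - 7 = -69940/53 - 7 = -70311/53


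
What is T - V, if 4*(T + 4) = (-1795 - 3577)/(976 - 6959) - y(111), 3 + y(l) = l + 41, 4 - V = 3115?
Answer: 73470629/23932 ≈ 3070.0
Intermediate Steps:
V = -3111 (V = 4 - 1*3115 = 4 - 3115 = -3111)
y(l) = 38 + l (y(l) = -3 + (l + 41) = -3 + (41 + l) = 38 + l)
T = -981823/23932 (T = -4 + ((-1795 - 3577)/(976 - 6959) - (38 + 111))/4 = -4 + (-5372/(-5983) - 1*149)/4 = -4 + (-5372*(-1/5983) - 149)/4 = -4 + (5372/5983 - 149)/4 = -4 + (¼)*(-886095/5983) = -4 - 886095/23932 = -981823/23932 ≈ -41.026)
T - V = -981823/23932 - 1*(-3111) = -981823/23932 + 3111 = 73470629/23932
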